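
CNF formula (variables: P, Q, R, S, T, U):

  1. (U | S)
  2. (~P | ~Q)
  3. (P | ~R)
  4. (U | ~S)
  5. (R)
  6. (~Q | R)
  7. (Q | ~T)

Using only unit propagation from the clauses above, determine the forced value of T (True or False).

(R) is a unit clause: R = True.
(~R | P) with R = True leaves only P, so P = True.
From (~P | ~Q) and P = True: Q = False.
In (~T | Q), Q is now false; ~T must hold, so T = False.

False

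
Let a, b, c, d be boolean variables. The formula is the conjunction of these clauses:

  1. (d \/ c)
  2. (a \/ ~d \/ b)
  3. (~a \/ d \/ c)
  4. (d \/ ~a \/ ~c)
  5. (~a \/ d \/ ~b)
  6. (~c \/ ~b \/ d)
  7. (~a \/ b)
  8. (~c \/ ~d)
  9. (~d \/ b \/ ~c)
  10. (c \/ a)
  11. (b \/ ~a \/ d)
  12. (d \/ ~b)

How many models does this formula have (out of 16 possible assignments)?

2

Satisfying assignments:
  a=0 b=0 c=1 d=0
  a=1 b=1 c=0 d=1
Count: 2.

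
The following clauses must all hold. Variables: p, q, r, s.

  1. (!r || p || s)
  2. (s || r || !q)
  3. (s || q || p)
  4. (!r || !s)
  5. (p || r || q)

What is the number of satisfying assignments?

Satisfying assignments:
  p=F q=T r=F s=T
  p=T q=F r=F s=F
  p=T q=F r=F s=T
  p=T q=F r=T s=F
  p=T q=T r=F s=T
  p=T q=T r=T s=F
That's 6 in total.

6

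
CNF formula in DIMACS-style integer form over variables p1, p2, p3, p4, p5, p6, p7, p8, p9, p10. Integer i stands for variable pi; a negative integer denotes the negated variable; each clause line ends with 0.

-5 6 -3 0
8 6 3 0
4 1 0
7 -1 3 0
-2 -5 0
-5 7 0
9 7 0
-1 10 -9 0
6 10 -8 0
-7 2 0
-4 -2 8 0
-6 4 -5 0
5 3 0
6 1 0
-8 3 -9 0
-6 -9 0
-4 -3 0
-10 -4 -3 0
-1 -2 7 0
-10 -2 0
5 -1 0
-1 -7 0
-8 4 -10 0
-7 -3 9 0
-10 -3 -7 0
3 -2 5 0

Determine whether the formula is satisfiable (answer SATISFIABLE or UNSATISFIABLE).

UNSATISFIABLE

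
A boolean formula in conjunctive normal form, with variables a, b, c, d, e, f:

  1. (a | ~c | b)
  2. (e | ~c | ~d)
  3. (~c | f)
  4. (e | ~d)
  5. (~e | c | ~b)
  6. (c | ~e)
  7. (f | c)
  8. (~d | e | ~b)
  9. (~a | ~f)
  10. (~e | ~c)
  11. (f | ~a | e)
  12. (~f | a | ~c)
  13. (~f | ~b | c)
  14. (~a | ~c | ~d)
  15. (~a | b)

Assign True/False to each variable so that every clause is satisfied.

Pure literal: d appears only negated; assign d = False.
Branch on a: take a = False.
Try b = False.
  then c is forced to False.
  then e is forced to False.
  then f is forced to True.

a=False  b=False  c=False  d=False  e=False  f=True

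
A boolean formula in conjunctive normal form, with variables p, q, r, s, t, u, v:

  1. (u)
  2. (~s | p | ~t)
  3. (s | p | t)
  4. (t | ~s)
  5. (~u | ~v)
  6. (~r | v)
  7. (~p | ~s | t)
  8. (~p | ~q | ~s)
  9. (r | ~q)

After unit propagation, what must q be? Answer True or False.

False

(u) stands alone — u = True.
From (~u | ~v) and u = True: v = False.
(~r | v) with v = False leaves only ~r, so r = False.
In (~q | r), r is now false; ~q must hold, so q = False.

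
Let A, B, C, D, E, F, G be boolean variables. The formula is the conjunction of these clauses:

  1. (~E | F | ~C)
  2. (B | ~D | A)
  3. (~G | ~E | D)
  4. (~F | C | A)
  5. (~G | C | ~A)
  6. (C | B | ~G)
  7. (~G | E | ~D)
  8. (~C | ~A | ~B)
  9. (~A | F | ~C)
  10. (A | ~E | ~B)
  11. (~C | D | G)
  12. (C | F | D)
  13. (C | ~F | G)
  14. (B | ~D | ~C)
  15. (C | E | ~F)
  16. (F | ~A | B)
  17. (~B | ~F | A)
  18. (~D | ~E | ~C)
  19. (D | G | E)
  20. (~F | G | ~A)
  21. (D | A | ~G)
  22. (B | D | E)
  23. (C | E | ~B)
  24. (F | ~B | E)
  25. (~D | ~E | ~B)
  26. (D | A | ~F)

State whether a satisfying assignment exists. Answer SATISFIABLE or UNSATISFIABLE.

UNSATISFIABLE

C = True:
  D = True:
    propagation gives B=True, A=False, E=False, G=False; an empty clause results — contradiction.
  D = False:
    propagation gives G=True, E=False, A=True, B=False; an empty clause results — contradiction.
C = False:
  A = True:
    propagation gives G=False, F=False, D=True, B=True; an empty clause results — contradiction.
  A = False:
    propagation gives F=False, D=True, B=True, E=False; an empty clause results — contradiction.
Every branch closes, so no satisfying assignment exists.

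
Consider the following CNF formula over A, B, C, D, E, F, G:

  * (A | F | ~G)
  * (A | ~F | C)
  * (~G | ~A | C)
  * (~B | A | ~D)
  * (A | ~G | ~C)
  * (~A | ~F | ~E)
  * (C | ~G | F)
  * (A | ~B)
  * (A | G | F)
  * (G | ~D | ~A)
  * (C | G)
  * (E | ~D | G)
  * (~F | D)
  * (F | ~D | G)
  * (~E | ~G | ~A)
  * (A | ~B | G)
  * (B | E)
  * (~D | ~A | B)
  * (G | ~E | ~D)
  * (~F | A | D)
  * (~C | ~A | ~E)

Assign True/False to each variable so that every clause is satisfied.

A=True, B=True, C=True, D=False, E=False, F=False, G=False

Check each clause:
  1. (A | F | ~G) — ~G is true.
  2. (C | ~F | A) — A is true.
  3. (~A | C | ~G) — ~G is true.
  4. (~B | ~D | A) — A is true.
  5. (~G | ~C | A) — ~G is true.
  6. (~F | ~E | ~A) — ~F is true.
  7. (C | ~G | F) — ~G is true.
  8. (A | ~B) — A is true.
  9. (A | F | G) — A is true.
  10. (~A | G | ~D) — ~D is true.
  11. (C | G) — C is true.
  12. (~D | G | E) — ~D is true.
  13. (D | ~F) — ~F is true.
  14. (G | ~D | F) — ~D is true.
  15. (~A | ~G | ~E) — ~G is true.
  16. (A | ~B | G) — A is true.
  17. (E | B) — B is true.
  18. (B | ~D | ~A) — B is true.
  19. (G | ~D | ~E) — ~E is true.
  20. (D | ~F | A) — A is true.
  21. (~E | ~A | ~C) — ~E is true.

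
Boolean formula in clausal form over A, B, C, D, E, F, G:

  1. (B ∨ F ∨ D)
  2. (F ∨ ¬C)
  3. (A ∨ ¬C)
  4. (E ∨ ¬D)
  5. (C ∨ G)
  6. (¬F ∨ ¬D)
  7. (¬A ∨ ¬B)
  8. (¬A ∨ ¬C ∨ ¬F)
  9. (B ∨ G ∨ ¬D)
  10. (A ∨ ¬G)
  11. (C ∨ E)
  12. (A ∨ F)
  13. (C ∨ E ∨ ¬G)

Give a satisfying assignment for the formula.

A=1  B=0  C=0  D=0  E=1  F=1  G=1

Check each clause:
  1. (F ∨ D ∨ B) — F is true.
  2. (F ∨ ¬C) — ¬C is true.
  3. (¬C ∨ A) — A is true.
  4. (¬D ∨ E) — ¬D is true.
  5. (C ∨ G) — G is true.
  6. (¬D ∨ ¬F) — ¬D is true.
  7. (¬B ∨ ¬A) — ¬B is true.
  8. (¬C ∨ ¬A ∨ ¬F) — ¬C is true.
  9. (¬D ∨ G ∨ B) — ¬D is true.
  10. (¬G ∨ A) — A is true.
  11. (E ∨ C) — E is true.
  12. (A ∨ F) — A is true.
  13. (E ∨ C ∨ ¬G) — E is true.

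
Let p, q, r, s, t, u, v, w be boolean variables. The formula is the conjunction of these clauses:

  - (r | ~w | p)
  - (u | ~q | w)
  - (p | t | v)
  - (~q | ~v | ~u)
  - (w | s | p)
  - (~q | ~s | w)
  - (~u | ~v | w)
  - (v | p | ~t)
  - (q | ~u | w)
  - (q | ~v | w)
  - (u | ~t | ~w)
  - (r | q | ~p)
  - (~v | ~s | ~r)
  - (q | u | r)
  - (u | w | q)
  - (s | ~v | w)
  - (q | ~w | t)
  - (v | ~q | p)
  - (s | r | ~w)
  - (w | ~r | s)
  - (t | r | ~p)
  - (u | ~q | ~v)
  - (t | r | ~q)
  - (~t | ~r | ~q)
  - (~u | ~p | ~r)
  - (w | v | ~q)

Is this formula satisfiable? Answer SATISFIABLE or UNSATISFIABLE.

Set p = True and propagate.
Try q = True.
Try r = False.
  then t is forced to True.
The remaining clauses are satisfied by s = True, u = True, v = False, w = True.
So p=T, q=T, r=F, s=T, t=T, u=T, v=F, w=T is a satisfying assignment.

SATISFIABLE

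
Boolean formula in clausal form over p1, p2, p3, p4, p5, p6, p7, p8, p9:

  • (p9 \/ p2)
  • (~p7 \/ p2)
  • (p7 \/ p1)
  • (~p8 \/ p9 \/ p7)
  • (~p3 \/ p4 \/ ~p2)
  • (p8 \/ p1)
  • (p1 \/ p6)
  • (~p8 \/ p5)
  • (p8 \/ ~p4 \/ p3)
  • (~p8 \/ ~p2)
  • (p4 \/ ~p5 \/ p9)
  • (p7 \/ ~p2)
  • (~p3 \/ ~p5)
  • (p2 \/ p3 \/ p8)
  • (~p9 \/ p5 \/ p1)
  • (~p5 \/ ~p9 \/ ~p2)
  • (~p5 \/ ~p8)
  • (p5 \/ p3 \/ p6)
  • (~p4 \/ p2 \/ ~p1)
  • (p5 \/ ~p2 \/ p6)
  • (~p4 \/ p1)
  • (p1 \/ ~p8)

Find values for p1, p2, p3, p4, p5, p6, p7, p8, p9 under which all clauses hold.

p6 occurs only positively in the remaining clauses — set p6 = True.
Branch on p1: take p1 = True.
For the remaining variables, p2 = True, p3 = True, p4 = True, p5 = False, p7 = True, p8 = False, p9 = True works.

p1 = True, p2 = True, p3 = True, p4 = True, p5 = False, p6 = True, p7 = True, p8 = False, p9 = True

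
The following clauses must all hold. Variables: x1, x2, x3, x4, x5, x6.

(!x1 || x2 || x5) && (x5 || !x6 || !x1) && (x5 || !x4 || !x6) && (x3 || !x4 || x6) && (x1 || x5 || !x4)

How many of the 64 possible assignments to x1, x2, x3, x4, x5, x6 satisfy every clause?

39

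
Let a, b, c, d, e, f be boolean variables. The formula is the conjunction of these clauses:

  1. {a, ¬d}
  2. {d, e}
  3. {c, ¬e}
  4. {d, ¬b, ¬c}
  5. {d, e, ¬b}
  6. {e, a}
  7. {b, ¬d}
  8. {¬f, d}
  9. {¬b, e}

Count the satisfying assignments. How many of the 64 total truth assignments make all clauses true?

4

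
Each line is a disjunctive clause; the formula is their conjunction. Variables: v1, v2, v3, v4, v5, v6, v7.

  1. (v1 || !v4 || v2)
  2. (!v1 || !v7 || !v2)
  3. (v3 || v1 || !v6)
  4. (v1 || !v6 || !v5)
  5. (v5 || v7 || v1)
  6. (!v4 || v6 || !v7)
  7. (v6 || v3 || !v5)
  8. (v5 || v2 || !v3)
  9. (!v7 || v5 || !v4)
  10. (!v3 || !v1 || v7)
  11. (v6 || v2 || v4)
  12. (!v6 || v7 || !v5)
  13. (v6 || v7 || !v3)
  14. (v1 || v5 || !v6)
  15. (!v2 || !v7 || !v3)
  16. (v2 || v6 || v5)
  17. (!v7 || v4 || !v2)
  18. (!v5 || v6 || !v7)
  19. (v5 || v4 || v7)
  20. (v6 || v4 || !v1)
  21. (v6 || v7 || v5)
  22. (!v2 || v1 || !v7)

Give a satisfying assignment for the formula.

v1 = True, v2 = False, v3 = False, v4 = False, v5 = True, v6 = True, v7 = True

Set v1 = True and propagate.
The remaining clauses are satisfied by v2 = False, v3 = False, v4 = False, v5 = True, v6 = True, v7 = True.
Every clause has at least one true literal under this assignment.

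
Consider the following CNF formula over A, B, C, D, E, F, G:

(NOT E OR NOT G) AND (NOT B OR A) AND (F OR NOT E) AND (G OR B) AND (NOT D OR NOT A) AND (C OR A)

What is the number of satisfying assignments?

18

Case analysis on A and B:
  A=T, B=T: C free; 5 ways for (D,E,F,G) × 2^1 = 10.
  A=T, B=F: remaining (C,D,E,F,G) ∈ {(F,F,F,F,T); (F,F,F,T,T); (T,F,F,F,T); (T,F,F,T,T)} — 4.
  A=F, B=T: a clause becomes empty — 0.
  A=F, B=F: remaining (C,D,E,F,G) ∈ {(T,F,F,F,T); (T,F,F,T,T); (T,T,F,F,T); (T,T,F,T,T)} — 4.
Total: 10 + 4 + 0 + 4 = 18.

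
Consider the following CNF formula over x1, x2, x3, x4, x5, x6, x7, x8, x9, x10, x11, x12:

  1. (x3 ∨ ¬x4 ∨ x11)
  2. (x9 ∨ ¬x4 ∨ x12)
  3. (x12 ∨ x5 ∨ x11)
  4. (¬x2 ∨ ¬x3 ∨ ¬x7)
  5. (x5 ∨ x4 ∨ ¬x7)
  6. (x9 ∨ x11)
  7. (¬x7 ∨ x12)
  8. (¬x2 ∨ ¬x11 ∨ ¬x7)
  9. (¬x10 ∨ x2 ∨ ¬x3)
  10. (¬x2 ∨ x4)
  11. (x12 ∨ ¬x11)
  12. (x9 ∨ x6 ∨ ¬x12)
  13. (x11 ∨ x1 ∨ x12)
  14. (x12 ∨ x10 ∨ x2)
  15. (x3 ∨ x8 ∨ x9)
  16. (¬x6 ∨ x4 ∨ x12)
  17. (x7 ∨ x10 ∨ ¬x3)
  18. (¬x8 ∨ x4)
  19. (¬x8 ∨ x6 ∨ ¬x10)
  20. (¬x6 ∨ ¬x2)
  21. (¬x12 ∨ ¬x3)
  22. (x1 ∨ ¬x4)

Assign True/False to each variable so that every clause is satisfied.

x1 = 1  x2 = 0  x3 = 0  x4 = 0  x5 = 1  x6 = 0  x7 = 1  x8 = 0  x9 = 1  x10 = 0  x11 = 1  x12 = 1

Pure literal: x1 appears only positively; assign x1 = True.
Pure literal: x5 appears only positively; assign x5 = True.
Set x2 = False and propagate.
For the remaining variables, x3 = False, x4 = False, x6 = False, x7 = True, x8 = False, x9 = True, x10 = False, x11 = True, x12 = True works.
Every clause has at least one true literal under this assignment.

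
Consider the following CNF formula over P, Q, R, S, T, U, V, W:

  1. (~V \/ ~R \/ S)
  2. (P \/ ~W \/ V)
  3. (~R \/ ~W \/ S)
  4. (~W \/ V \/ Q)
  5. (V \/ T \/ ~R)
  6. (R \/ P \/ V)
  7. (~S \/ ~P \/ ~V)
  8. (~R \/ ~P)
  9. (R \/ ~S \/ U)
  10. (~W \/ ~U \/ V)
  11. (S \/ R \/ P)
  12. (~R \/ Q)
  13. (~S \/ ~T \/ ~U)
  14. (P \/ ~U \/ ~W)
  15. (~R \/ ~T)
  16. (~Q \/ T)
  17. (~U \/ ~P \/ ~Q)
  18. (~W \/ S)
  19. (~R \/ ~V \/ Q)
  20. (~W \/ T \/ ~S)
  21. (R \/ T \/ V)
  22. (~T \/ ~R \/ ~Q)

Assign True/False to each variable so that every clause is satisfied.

P=T, Q=F, R=F, S=F, T=T, U=T, V=F, W=F

Check each clause:
  1. (~R \/ ~V \/ S) — ~V is true.
  2. (P \/ ~W \/ V) — ~W is true.
  3. (~W \/ S \/ ~R) — ~W is true.
  4. (Q \/ ~W \/ V) — ~W is true.
  5. (~R \/ T \/ V) — T is true.
  6. (P \/ R \/ V) — P is true.
  7. (~V \/ ~S \/ ~P) — ~V is true.
  8. (~R \/ ~P) — ~R is true.
  9. (U \/ ~S \/ R) — ~S is true.
  10. (~W \/ V \/ ~U) — ~W is true.
  11. (R \/ P \/ S) — P is true.
  12. (Q \/ ~R) — ~R is true.
  13. (~S \/ ~T \/ ~U) — ~S is true.
  14. (P \/ ~U \/ ~W) — ~W is true.
  15. (~R \/ ~T) — ~R is true.
  16. (T \/ ~Q) — T is true.
  17. (~Q \/ ~P \/ ~U) — ~Q is true.
  18. (~W \/ S) — ~W is true.
  19. (Q \/ ~V \/ ~R) — ~V is true.
  20. (~S \/ ~W \/ T) — ~W is true.
  21. (V \/ T \/ R) — T is true.
  22. (~R \/ ~T \/ ~Q) — ~R is true.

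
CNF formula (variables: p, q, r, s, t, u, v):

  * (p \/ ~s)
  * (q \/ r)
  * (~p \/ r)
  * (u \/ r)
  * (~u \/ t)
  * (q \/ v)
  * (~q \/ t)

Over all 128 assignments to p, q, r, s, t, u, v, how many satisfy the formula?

Split on q, then r.
  q=T, r=T: u, v free; 3 ways for (p,s,t) × 2^2 = 12.
  q=T, r=F: remaining (p,s,t,u,v) ∈ {(F,F,T,T,F); (F,F,T,T,T)} — 2.
  q=F, r=T: 9 of the 32 assignments to (p,s,t,u,v) work.
  q=F, r=F: a clause becomes empty — 0.
Total: 12 + 2 + 9 + 0 = 23.

23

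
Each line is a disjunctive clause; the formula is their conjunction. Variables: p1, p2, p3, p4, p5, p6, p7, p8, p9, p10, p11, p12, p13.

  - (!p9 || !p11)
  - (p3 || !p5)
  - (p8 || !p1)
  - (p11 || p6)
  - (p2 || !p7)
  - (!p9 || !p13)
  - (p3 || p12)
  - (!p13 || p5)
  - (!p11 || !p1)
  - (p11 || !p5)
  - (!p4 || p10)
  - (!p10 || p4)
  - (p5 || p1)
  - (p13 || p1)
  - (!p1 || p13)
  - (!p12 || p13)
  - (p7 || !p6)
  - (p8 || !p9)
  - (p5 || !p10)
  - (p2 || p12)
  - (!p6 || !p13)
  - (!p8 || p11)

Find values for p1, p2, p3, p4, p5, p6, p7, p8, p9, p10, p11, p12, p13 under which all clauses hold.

p1=False  p2=True  p3=True  p4=True  p5=True  p6=False  p7=True  p8=False  p9=False  p10=True  p11=True  p12=True  p13=True

p2 occurs only positively in the remaining clauses — set p2 = True.
p3 occurs only positively in the remaining clauses — set p3 = True.
Branch on p1: take p1 = False.
  then p5 is forced to True.
  then p11 is forced to True.
  then p9 is forced to False.
  then p13 is forced to True.
  then p6 is forced to False.
Try p4 = True.
  then p10 is forced to True.
p7, p8, p12 are now unconstrained; take p7 = True, p8 = False, p12 = True.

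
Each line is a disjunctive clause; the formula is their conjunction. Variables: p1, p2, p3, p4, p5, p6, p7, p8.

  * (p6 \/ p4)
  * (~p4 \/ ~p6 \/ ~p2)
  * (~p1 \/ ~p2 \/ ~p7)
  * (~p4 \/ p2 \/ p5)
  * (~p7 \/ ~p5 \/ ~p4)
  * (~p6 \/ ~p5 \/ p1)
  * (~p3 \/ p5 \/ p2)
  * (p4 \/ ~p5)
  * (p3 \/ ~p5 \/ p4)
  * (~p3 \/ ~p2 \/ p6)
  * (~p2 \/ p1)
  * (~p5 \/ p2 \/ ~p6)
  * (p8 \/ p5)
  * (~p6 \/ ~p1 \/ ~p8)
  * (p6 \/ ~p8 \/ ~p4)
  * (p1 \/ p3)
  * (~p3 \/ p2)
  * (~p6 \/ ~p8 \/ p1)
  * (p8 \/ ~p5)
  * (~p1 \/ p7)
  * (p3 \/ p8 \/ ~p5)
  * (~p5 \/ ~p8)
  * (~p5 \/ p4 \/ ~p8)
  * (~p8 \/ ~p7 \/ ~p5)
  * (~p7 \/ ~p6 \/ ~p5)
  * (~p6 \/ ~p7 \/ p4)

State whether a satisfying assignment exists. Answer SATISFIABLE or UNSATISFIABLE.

UNSATISFIABLE

p5 = True:
  propagation gives p4=True, p7=False, p8=True; an empty clause results — contradiction.
p5 = False:
  p2 = True:
    propagation gives p1=True, p7=False; an empty clause results — contradiction.
  p2 = False:
    propagation gives p4=False, p6=True, p3=False, p1=False; an empty clause results — contradiction.
Every branch closes, so no satisfying assignment exists.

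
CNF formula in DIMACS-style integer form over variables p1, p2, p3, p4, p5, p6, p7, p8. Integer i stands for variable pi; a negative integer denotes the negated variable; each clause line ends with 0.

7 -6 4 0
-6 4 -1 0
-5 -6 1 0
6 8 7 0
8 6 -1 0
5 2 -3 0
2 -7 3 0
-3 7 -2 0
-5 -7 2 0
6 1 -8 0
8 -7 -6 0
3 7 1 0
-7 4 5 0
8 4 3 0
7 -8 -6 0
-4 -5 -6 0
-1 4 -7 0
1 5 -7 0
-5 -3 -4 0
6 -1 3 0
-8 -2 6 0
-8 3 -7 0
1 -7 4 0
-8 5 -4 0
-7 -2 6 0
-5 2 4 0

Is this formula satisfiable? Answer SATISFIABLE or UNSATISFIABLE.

SATISFIABLE

Set p1 = True and propagate.
For the remaining variables, p2 = True, p3 = False, p4 = True, p5 = False, p6 = True, p7 = False, p8 = False works.
So p1=1, p2=1, p3=0, p4=1, p5=0, p6=1, p7=0, p8=0 is a satisfying assignment.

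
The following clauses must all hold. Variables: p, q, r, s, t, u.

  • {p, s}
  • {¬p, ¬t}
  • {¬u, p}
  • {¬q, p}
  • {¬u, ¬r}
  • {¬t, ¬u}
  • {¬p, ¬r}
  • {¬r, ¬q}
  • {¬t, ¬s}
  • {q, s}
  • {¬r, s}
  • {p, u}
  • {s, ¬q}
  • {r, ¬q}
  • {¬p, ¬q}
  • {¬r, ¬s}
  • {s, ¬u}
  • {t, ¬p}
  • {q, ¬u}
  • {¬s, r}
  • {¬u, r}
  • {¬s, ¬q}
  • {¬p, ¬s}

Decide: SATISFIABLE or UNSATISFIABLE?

UNSATISFIABLE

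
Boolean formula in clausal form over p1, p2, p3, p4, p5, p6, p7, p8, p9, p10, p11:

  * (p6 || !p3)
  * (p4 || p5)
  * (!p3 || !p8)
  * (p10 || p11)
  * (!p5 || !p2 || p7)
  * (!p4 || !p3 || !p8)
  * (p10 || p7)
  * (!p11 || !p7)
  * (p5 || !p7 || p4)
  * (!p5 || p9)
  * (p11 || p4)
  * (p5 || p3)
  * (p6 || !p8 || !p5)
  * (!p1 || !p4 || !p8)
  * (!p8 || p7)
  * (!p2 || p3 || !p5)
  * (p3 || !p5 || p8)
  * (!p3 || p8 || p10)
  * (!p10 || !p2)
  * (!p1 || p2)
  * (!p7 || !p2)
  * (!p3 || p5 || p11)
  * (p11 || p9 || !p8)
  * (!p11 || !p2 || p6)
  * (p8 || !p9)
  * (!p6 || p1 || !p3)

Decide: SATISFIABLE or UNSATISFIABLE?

SATISFIABLE

Try p1 = False.
Set p2 = False and propagate.
Try p3 = False.
  then p5 is forced to True.
  then p9 is forced to True.
  then p8 is forced to True.
  then p6 is forced to True.
  then p7 is forced to True.
  then p11 is forced to False.
  then p10 is forced to True.
  then p4 is forced to True.
So p1=False  p2=False  p3=False  p4=True  p5=True  p6=True  p7=True  p8=True  p9=True  p10=True  p11=False is a satisfying assignment.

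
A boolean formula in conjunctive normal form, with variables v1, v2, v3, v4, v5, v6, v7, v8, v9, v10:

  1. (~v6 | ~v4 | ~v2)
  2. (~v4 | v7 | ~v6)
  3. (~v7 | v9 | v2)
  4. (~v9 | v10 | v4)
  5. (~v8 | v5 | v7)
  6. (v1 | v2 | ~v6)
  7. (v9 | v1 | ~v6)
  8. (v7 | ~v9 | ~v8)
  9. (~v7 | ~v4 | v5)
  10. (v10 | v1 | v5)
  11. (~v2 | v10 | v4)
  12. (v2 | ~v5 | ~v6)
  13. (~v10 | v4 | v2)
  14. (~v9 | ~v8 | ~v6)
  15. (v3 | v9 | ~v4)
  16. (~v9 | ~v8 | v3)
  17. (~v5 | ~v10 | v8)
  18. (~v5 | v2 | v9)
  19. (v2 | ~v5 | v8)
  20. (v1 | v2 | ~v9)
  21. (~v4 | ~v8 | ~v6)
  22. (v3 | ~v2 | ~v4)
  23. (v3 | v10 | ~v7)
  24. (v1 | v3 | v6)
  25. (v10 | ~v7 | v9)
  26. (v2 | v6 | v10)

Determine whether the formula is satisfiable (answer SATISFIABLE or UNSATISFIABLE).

SATISFIABLE

Pure literal: v3 appears only positively; assign v3 = True.
Try v1 = False.
Branch on v2: take v2 = True.
Try v4 = False.
  then v10 is forced to True.
For the remaining variables, v5 = True, v6 = False, v7 = False, v8 = True, v9 = False works.
So v1=F, v2=T, v3=T, v4=F, v5=T, v6=F, v7=F, v8=T, v9=F, v10=T is a satisfying assignment.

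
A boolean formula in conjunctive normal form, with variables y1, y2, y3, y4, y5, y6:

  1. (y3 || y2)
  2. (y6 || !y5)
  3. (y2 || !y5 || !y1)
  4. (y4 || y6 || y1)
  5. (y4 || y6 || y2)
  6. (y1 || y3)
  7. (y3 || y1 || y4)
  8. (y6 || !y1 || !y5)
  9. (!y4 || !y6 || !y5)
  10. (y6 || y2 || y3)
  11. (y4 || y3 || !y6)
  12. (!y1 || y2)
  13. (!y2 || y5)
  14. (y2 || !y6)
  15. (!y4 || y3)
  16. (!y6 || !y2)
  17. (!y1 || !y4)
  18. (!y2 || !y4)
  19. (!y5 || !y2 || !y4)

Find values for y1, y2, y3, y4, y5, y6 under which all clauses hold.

y1=F  y2=F  y3=T  y4=T  y5=F  y6=F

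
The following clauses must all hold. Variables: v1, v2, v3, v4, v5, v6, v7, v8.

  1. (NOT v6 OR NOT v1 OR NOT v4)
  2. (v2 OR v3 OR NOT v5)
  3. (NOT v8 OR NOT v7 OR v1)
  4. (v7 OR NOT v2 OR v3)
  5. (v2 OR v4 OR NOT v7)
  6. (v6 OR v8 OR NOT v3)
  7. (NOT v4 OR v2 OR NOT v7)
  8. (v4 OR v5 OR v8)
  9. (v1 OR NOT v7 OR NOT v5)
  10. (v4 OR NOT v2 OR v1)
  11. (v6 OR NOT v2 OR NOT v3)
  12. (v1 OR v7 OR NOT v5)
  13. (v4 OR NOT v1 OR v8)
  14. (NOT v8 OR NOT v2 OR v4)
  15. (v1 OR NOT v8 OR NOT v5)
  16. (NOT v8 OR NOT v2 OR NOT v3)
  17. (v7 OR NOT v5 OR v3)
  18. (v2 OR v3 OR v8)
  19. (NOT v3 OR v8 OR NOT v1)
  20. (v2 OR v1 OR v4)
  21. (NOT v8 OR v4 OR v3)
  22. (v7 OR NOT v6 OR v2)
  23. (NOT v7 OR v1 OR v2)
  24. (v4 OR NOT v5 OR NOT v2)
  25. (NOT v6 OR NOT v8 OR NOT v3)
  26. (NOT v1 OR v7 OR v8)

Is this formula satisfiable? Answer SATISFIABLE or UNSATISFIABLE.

Try v1 = True.
Branch on v2: take v2 = False.
Branch on v3: take v3 = True.
  then v8 is forced to True.
  then v6 is forced to False.
For the remaining variables, v4 = True, v5 = False, v7 = False works.
Every clause has at least one true literal under this assignment.
So v1 = True, v2 = False, v3 = True, v4 = True, v5 = False, v6 = False, v7 = False, v8 = True is a satisfying assignment.

SATISFIABLE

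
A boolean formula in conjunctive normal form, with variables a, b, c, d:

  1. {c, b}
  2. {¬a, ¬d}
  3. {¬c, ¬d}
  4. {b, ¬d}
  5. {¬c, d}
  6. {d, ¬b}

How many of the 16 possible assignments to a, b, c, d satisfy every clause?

1

The models are:
  a=0 b=1 c=0 d=1
That's 1 in total.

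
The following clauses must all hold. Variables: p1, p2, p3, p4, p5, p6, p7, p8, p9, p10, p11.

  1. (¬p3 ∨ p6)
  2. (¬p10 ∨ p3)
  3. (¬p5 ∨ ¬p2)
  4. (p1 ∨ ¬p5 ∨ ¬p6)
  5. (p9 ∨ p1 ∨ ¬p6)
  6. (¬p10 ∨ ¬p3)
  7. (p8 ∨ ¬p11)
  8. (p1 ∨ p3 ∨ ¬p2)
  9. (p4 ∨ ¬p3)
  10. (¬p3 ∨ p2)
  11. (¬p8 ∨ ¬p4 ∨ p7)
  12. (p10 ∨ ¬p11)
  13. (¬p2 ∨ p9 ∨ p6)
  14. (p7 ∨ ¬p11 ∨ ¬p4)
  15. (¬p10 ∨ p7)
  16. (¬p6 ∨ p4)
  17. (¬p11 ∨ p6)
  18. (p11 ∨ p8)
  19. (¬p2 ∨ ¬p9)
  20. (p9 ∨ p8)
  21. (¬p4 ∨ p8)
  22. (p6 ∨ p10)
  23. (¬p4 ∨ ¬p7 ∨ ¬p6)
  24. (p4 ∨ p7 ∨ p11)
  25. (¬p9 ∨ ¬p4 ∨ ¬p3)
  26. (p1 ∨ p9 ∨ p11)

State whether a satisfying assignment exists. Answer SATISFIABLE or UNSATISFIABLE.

UNSATISFIABLE

p4 = True:
  propagation gives p8=True, p7=True, p6=False, p3=False; an empty clause results — contradiction.
p4 = False:
  propagation gives p3=False, p10=False, p11=False, p6=False; an empty clause results — contradiction.
Every branch closes, so no satisfying assignment exists.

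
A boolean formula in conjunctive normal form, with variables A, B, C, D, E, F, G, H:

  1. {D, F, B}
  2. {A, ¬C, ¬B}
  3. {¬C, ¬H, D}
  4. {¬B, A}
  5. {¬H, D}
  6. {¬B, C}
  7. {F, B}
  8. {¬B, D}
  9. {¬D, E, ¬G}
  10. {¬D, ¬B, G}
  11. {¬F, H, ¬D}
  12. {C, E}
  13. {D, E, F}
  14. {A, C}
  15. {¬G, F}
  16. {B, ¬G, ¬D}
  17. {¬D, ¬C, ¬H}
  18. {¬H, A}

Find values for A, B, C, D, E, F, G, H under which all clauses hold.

A=F, B=F, C=T, D=F, E=T, F=T, G=T, H=F

Check each clause:
  1. {D, B, F} — F is true.
  2. {A, ¬C, ¬B} — ¬B is true.
  3. {¬C, D, ¬H} — ¬H is true.
  4. {¬B, A} — ¬B is true.
  5. {¬H, D} — ¬H is true.
  6. {¬B, C} — C is true.
  7. {B, F} — F is true.
  8. {¬B, D} — ¬B is true.
  9. {¬G, ¬D, E} — ¬D is true.
  10. {¬B, ¬D, G} — ¬D is true.
  11. {¬F, ¬D, H} — ¬D is true.
  12. {C, E} — C is true.
  13. {E, F, D} — E is true.
  14. {A, C} — C is true.
  15. {¬G, F} — F is true.
  16. {¬G, ¬D, B} — ¬D is true.
  17. {¬C, ¬D, ¬H} — ¬H is true.
  18. {A, ¬H} — ¬H is true.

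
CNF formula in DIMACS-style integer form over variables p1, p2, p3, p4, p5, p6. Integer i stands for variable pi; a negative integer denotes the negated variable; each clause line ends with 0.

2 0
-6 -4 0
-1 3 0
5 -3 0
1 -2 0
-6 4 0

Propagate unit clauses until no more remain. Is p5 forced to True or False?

True

(p2) stands alone — p2 = True.
In (p1 ∨ ¬p2), ¬p2 is now false; p1 must hold, so p1 = True.
From (¬p1 ∨ p3) and p1 = True: p3 = True.
(p5 ∨ ¬p3) with p3 = True leaves only p5, so p5 = True.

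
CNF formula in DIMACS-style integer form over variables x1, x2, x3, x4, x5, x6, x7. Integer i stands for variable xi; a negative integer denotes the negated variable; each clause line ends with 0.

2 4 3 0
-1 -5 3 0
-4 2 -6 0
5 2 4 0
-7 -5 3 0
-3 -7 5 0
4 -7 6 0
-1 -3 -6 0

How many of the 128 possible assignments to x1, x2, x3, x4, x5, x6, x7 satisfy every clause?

49

Split on x3, then x4.
  x3=1, x4=1: 15 of the 32 assignments to (x1,x2,x5,x6,x7) work.
  x3=1, x4=0: 11 of the 32 assignments to (x1,x2,x5,x6,x7) work.
  x3=0, x4=1: 15 of the 32 assignments to (x1,x2,x5,x6,x7) work.
  x3=0, x4=0: 8 of the 32 assignments to (x1,x2,x5,x6,x7) work.
Total: 15 + 11 + 15 + 8 = 49.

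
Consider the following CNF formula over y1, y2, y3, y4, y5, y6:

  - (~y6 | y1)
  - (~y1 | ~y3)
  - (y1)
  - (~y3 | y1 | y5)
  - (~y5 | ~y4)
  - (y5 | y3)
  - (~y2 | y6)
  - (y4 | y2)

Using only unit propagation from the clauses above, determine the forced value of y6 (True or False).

True

(y1) is a unit clause: y1 = True.
(~y3 | ~y1) with y1 = True leaves only ~y3, so y3 = False.
From (y5 | y3) and y3 = False: y5 = True.
(~y4 | ~y5) with y5 = True leaves only ~y4, so y4 = False.
In (y2 | y4), y4 is now false; y2 must hold, so y2 = True.
(y6 | ~y2) with y2 = True leaves only y6, so y6 = True.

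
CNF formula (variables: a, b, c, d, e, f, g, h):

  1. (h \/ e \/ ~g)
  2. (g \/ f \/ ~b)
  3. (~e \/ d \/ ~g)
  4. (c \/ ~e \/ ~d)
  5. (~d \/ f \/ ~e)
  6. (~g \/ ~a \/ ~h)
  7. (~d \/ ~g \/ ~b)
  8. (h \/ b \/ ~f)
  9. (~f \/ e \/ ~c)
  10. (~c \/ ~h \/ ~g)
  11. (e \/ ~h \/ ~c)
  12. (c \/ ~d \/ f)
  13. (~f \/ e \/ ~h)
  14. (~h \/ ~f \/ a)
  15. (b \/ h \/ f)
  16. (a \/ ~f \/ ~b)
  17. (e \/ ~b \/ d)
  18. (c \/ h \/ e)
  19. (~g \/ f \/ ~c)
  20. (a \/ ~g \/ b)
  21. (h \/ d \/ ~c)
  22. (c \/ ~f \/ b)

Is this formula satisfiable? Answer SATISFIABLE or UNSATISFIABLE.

Set a = True and propagate.
Set b = True and propagate.
Set c = False and propagate.
The remaining clauses are satisfied by d = False, e = True, f = True, g = False, h = False.
So a = 1, b = 1, c = 0, d = 0, e = 1, f = 1, g = 0, h = 0 is a satisfying assignment.

SATISFIABLE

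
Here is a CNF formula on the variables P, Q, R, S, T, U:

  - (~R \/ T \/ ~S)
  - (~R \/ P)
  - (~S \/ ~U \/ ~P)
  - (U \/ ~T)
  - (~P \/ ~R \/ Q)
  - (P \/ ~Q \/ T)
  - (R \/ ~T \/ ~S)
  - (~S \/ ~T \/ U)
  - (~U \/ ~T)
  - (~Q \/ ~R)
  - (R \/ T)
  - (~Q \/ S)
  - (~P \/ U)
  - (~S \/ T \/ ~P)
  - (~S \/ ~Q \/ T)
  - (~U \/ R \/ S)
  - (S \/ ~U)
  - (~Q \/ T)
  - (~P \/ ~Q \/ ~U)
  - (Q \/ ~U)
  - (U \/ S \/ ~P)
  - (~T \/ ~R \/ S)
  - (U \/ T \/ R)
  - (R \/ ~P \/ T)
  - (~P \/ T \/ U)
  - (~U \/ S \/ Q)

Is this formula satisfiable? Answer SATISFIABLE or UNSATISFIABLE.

T = True:
  propagation gives U=True; an empty clause results — contradiction.
T = False:
  propagation gives R=True, S=False, P=True, Q=True; an empty clause results — contradiction.
Every branch closes, so no satisfying assignment exists.

UNSATISFIABLE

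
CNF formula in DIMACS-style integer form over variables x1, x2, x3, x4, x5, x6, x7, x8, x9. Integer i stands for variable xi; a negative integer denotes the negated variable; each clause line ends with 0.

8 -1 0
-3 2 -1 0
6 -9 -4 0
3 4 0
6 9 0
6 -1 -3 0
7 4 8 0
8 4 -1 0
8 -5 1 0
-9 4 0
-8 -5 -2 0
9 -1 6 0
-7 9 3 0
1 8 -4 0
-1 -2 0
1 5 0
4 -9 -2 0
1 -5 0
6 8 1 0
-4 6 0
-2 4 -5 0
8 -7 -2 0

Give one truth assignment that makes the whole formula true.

x1 = 1  x2 = 0  x3 = 0  x4 = 1  x5 = 0  x6 = 1  x7 = 0  x8 = 1  x9 = 0

Check each clause:
  1. (~x1 \/ x8) — x8 is true.
  2. (x2 \/ ~x3 \/ ~x1) — ~x3 is true.
  3. (~x4 \/ x6 \/ ~x9) — x6 is true.
  4. (x4 \/ x3) — x4 is true.
  5. (x9 \/ x6) — x6 is true.
  6. (~x1 \/ x6 \/ ~x3) — ~x3 is true.
  7. (x7 \/ x8 \/ x4) — x8 is true.
  8. (x4 \/ ~x1 \/ x8) — x8 is true.
  9. (x1 \/ x8 \/ ~x5) — x8 is true.
  10. (x4 \/ ~x9) — x4 is true.
  11. (~x5 \/ ~x8 \/ ~x2) — ~x5 is true.
  12. (x9 \/ x6 \/ ~x1) — x6 is true.
  13. (x9 \/ x3 \/ ~x7) — ~x7 is true.
  14. (x1 \/ x8 \/ ~x4) — x8 is true.
  15. (~x2 \/ ~x1) — ~x2 is true.
  16. (x1 \/ x5) — x1 is true.
  17. (x4 \/ ~x9 \/ ~x2) — x4 is true.
  18. (~x5 \/ x1) — x1 is true.
  19. (x6 \/ x8 \/ x1) — x8 is true.
  20. (x6 \/ ~x4) — x6 is true.
  21. (~x2 \/ x4 \/ ~x5) — ~x5 is true.
  22. (~x2 \/ x8 \/ ~x7) — x8 is true.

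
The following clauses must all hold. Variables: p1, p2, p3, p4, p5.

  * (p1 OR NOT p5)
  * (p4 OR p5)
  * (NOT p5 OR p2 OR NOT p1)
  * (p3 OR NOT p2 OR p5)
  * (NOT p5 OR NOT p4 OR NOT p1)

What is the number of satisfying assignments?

8

Split on p5, then p1.
  p5=1, p1=1: remaining (p2,p3,p4) ∈ {(1,0,0); (1,1,0)} — 2.
  p5=1, p1=0: a clause becomes empty — 0.
  p5=0, p1=1: remaining (p2,p3,p4) ∈ {(0,0,1); (0,1,1); (1,1,1)} — 3.
  p5=0, p1=0: remaining (p2,p3,p4) ∈ {(0,0,1); (0,1,1); (1,1,1)} — 3.
Total: 2 + 0 + 3 + 3 = 8.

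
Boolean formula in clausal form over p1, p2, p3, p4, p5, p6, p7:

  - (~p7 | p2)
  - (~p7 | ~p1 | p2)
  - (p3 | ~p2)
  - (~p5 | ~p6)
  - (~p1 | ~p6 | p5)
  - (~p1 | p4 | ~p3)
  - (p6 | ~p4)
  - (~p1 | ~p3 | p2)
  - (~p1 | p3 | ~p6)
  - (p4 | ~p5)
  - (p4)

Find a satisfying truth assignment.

p1=False, p2=True, p3=True, p4=True, p5=False, p6=True, p7=False

Check each clause:
  1. (~p7 | p2) — ~p7 is true.
  2. (~p1 | p2 | ~p7) — ~p7 is true.
  3. (~p2 | p3) — p3 is true.
  4. (~p6 | ~p5) — ~p5 is true.
  5. (~p1 | p5 | ~p6) — ~p1 is true.
  6. (p4 | ~p1 | ~p3) — p4 is true.
  7. (p6 | ~p4) — p6 is true.
  8. (~p1 | p2 | ~p3) — p2 is true.
  9. (~p1 | ~p6 | p3) — p3 is true.
  10. (p4 | ~p5) — ~p5 is true.
  11. (p4) — p4 is true.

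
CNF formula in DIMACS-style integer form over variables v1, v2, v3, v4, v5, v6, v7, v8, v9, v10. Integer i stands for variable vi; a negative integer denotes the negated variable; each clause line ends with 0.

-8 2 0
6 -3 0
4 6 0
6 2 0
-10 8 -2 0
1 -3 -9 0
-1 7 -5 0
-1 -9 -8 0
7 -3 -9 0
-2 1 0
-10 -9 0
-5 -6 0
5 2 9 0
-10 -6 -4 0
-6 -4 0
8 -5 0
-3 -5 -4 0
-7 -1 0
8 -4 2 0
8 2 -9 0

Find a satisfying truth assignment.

Pure literal: v3 appears only negated; assign v3 = False.
v10 occurs only negated in the remaining clauses — set v10 = False.
Try v1 = True.
  then v7 is forced to False.
  then v5 is forced to False.
For the remaining variables, v2 = True, v4 = False, v6 = True, v8 = False, v9 = True works.
Every clause has at least one true literal under this assignment.

v1=T  v2=T  v3=F  v4=F  v5=F  v6=T  v7=F  v8=F  v9=T  v10=F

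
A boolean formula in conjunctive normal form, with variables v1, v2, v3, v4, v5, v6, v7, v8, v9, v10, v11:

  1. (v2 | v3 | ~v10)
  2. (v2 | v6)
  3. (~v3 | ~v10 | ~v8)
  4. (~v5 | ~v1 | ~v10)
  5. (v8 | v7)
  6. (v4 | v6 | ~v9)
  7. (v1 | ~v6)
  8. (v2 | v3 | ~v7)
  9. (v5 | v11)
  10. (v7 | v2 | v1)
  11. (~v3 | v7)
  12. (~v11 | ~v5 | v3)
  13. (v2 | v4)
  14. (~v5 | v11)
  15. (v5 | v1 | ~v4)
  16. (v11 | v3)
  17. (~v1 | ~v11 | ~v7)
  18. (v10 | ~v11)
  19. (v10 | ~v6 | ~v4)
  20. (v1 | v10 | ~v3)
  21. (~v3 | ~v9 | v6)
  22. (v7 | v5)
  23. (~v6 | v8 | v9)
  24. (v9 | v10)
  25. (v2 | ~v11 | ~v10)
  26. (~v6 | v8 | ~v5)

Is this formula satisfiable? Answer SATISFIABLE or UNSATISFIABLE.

v2 occurs only positively in the remaining clauses — set v2 = True.
Set v1 = False and propagate.
  then v6 is forced to False.
Branch on v3: take v3 = True.
  then v7 is forced to True.
  then v10 is forced to True.
  then v8 is forced to False.
  then v9 is forced to False.
For the remaining variables, v4 = False, v5 = False, v11 = True works.
Every clause has at least one true literal under this assignment.
So v1 = False, v2 = True, v3 = True, v4 = False, v5 = False, v6 = False, v7 = True, v8 = False, v9 = False, v10 = True, v11 = True is a satisfying assignment.

SATISFIABLE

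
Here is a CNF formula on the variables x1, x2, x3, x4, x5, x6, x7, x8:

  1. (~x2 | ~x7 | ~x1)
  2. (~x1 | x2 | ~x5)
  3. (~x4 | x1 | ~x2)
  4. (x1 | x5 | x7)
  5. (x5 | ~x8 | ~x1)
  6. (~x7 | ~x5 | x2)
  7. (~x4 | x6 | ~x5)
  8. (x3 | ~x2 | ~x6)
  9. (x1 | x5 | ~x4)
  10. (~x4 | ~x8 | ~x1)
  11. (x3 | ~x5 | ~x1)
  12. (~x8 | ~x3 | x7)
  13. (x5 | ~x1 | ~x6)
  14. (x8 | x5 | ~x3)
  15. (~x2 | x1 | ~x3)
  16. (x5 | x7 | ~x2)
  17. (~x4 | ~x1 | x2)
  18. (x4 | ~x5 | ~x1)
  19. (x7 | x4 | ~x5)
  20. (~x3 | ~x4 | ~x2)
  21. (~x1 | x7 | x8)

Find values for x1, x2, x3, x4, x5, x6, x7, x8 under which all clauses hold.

x1=F, x2=F, x3=F, x4=F, x5=F, x6=F, x7=T, x8=T

Set x1 = False and propagate.
Branch on x2: take x2 = False.
The remaining clauses are satisfied by x3 = False, x4 = False, x5 = False, x6 = False, x7 = True, x8 = True.
Every clause has at least one true literal under this assignment.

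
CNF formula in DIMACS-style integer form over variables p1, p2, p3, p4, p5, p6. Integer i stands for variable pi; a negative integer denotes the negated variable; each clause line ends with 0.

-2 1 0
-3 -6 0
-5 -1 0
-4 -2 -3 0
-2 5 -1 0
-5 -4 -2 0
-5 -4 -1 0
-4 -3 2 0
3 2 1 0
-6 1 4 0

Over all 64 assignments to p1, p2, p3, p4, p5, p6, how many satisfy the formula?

Case analysis on p1 and p2:
  p1=T, p2=T: a clause becomes empty — 0.
  p1=T, p2=F: 5 of the 16 assignments to (p3,p4,p5,p6) work.
  p1=F, p2=T: a clause becomes empty — 0.
  p1=F, p2=F: remaining (p3,p4,p5,p6) ∈ {(T,F,F,F); (T,F,T,F)} — 2.
Total: 0 + 5 + 0 + 2 = 7.

7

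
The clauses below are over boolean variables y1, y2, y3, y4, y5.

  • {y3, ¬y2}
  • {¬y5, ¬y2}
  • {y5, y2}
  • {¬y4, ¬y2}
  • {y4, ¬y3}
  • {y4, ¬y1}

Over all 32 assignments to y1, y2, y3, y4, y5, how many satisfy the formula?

The models are:
  y1=0 y2=0 y3=0 y4=0 y5=1
  y1=0 y2=0 y3=0 y4=1 y5=1
  y1=0 y2=0 y3=1 y4=1 y5=1
  y1=1 y2=0 y3=0 y4=1 y5=1
  y1=1 y2=0 y3=1 y4=1 y5=1
That's 5 in total.

5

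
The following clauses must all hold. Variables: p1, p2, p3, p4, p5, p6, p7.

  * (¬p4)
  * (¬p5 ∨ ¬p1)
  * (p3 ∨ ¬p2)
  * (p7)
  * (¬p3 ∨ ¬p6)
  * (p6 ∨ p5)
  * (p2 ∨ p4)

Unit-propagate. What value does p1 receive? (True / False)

False

(¬p4) stands alone — p4 = False.
Unit clause (p7) sets p7 = True.
From (p2 ∨ p4) and p4 = False: p2 = True.
(¬p2 ∨ p3): since p2 = True, the clause reduces to (p3). p3 = True.
From (¬p3 ∨ ¬p6) and p3 = True: p6 = False.
In (p6 ∨ p5), p6 is now false; p5 must hold, so p5 = True.
(¬p1 ∨ ¬p5) with p5 = True leaves only ¬p1, so p1 = False.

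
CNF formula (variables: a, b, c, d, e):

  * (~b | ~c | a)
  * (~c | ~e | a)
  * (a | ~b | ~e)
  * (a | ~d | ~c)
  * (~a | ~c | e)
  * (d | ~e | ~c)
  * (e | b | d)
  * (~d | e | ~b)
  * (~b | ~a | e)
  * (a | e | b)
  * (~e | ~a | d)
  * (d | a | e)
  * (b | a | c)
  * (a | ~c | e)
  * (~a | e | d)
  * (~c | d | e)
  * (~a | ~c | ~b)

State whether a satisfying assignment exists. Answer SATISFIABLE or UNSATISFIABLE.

SATISFIABLE

Set a = True and propagate.
Set b = False and propagate.
Branch on c: take c = False.
For the remaining variables, d = True, e = False works.
Every clause has at least one true literal under this assignment.
So a=1, b=0, c=0, d=1, e=0 is a satisfying assignment.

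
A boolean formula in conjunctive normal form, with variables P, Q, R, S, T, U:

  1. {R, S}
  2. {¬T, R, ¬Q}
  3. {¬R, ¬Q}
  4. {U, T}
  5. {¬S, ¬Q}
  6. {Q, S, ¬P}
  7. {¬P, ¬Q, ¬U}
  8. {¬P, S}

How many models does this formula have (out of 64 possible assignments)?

15

Case analysis on Q and S:
  Q=1, S=1: a clause becomes empty — 0.
  Q=1, S=0: a clause becomes empty — 0.
  Q=0, S=1: P, R free; 3 ways for (T,U) × 2^2 = 12.
  Q=0, S=0: remaining (P,R,T,U) ∈ {(0,1,0,1); (0,1,1,0); (0,1,1,1)} — 3.
Total: 0 + 0 + 12 + 3 = 15.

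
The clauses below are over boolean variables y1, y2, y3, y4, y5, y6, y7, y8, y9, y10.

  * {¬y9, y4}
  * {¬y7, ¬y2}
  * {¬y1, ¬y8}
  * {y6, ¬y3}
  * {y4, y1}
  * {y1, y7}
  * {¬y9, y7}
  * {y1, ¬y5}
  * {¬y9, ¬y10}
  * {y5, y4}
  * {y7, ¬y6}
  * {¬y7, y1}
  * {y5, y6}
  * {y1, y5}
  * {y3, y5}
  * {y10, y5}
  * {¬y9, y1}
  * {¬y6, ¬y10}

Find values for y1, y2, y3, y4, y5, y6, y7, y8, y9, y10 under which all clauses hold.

y1 = True, y2 = True, y3 = False, y4 = True, y5 = True, y6 = False, y7 = False, y8 = False, y9 = False, y10 = True

y4 occurs only positively in the remaining clauses — set y4 = True.
y8 occurs only negated in the remaining clauses — set y8 = False.
Set y1 = True and propagate.
For the remaining variables, y2 = True, y3 = False, y5 = True, y6 = False, y7 = False, y9 = False, y10 = True works.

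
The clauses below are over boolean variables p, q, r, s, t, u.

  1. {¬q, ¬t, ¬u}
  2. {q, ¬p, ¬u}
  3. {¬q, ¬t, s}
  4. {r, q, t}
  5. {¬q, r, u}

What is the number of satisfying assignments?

32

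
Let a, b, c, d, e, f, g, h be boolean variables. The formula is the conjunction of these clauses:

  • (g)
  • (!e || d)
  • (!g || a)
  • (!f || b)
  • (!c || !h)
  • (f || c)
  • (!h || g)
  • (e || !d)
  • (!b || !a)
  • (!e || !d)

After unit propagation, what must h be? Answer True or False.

Unit clause (g) sets g = True.
From (!g || a) and g = True: a = True.
In (!a || !b), !a is now false; !b must hold, so b = False.
(b || !f) with b = False leaves only !f, so f = False.
In (c || f), f is now false; c must hold, so c = True.
(!c || !h): since c = True, the clause reduces to (!h). h = False.

False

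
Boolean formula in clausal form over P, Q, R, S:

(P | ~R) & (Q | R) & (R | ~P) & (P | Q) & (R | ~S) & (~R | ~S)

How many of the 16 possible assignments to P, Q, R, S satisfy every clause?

Satisfying assignments:
  P=F Q=T R=F S=F
  P=T Q=F R=T S=F
  P=T Q=T R=T S=F
That's 3 in total.

3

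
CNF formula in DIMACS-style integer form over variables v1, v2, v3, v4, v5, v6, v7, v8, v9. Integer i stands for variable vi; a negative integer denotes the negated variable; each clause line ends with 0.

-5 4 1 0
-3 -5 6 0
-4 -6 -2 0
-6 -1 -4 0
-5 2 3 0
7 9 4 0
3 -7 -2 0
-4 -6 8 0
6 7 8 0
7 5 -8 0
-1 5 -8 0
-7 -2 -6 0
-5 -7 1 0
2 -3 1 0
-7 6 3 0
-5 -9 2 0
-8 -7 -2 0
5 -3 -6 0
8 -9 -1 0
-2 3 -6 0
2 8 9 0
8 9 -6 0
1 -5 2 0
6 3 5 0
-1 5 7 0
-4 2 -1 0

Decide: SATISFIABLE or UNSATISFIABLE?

SATISFIABLE

Branch on v1: take v1 = False.
Branch on v2: take v2 = True.
Set v3 = False and propagate.
  then v7 is forced to False.
  then v6 is forced to False.
  then v8 is forced to True.
  then v5 is forced to True.
  then v4 is forced to True.
v9 is now unconstrained; take v9 = True.
So v1=F, v2=T, v3=F, v4=T, v5=T, v6=F, v7=F, v8=T, v9=T is a satisfying assignment.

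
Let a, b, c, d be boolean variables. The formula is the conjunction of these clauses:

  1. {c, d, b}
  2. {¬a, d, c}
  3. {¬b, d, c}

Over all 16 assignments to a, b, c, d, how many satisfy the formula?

12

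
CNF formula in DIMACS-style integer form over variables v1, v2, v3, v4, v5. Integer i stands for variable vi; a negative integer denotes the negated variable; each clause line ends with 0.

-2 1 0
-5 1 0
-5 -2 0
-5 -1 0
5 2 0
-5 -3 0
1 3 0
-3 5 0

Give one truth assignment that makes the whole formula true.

v1 = T, v2 = T, v3 = F, v4 = T, v5 = F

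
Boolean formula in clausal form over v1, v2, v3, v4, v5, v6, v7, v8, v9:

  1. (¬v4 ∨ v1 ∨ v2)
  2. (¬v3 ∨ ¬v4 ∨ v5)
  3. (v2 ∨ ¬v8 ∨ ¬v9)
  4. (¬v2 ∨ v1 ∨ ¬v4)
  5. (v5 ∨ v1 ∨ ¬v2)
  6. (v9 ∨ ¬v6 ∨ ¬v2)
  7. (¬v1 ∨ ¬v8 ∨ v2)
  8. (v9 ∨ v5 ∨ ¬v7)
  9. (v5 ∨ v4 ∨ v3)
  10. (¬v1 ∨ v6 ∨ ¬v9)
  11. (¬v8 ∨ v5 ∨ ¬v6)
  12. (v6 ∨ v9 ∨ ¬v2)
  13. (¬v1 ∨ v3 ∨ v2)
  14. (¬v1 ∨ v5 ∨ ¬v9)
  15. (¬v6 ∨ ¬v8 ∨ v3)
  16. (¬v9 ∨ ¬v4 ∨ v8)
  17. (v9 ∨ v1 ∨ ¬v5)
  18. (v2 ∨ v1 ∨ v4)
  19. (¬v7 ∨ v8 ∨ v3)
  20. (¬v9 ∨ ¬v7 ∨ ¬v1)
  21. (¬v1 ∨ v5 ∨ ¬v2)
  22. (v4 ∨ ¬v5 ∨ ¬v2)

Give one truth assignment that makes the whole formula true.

Pure literal: v7 appears only negated; assign v7 = False.
Set v1 = True and propagate.
The remaining clauses are satisfied by v2 = False, v3 = True, v4 = True, v5 = True, v6 = True, v8 = False, v9 = False.

v1=True, v2=False, v3=True, v4=True, v5=True, v6=True, v7=False, v8=False, v9=False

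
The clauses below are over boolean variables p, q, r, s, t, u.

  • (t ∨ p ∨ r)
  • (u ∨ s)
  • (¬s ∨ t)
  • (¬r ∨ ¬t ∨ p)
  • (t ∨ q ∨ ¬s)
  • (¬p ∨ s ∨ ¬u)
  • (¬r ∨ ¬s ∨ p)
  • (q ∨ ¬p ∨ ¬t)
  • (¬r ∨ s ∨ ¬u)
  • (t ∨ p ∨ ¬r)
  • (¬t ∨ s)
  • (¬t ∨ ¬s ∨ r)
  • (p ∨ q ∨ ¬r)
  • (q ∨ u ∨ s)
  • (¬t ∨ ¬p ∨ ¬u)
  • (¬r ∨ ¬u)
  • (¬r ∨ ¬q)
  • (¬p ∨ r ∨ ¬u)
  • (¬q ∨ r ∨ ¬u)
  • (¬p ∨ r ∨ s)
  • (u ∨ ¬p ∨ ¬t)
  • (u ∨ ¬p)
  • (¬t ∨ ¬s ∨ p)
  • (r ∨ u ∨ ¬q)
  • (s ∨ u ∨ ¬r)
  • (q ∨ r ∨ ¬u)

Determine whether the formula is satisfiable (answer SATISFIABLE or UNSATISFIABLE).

r = True:
  propagation gives u=False, s=True, t=True, p=True; an empty clause results — contradiction.
r = False:
  u = True:
    propagation gives p=False, t=True, s=True; an empty clause results — contradiction.
  u = False:
    propagation gives s=True, t=True; an empty clause results — contradiction.
Every branch closes, so no satisfying assignment exists.

UNSATISFIABLE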